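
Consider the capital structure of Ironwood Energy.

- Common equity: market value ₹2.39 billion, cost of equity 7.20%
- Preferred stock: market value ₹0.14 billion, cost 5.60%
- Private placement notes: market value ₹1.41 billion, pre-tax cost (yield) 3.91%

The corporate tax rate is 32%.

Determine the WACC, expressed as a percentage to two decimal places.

Total capital V = 2.39 + 0.14 + 1.41 = 3.94.
Equity: weight = 2.39/3.94 = 0.6066; cost = 7.2%.
Preferred: weight = 0.14/3.94 = 0.0355; cost = 5.6%.
Private placement notes: weight = 1.41/3.94 = 0.3579; after-tax cost = 3.91% × (1 − 32%) = 2.6588%.
WACC = 0.6066 × 7.2000% + 0.0355 × 5.6000% + 0.3579 × 2.6588% = 5.5180%.

5.52%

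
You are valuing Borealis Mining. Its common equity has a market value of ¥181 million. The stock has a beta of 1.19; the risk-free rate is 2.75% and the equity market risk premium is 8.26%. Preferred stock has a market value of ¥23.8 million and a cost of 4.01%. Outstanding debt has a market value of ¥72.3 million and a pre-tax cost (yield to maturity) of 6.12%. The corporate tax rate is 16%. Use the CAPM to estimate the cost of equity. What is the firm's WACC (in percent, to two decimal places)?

9.90%

Cost of equity via CAPM: Re = 2.75% + 1.19 × 8.26% = 12.5794%.
Total capital V = 181 + 23.8 + 72.3 = 277.1.
Equity: weight = 181/277.1 = 0.6532; cost = 12.5794%.
Preferred: weight = 23.8/277.1 = 0.0859; cost = 4.01%.
Debt: weight = 72.3/277.1 = 0.2609; after-tax cost = 6.12% × (1 − 16%) = 5.1408%.
WACC = 0.6532 × 12.5794% + 0.0859 × 4.0100% + 0.2609 × 5.1408% = 9.9025%.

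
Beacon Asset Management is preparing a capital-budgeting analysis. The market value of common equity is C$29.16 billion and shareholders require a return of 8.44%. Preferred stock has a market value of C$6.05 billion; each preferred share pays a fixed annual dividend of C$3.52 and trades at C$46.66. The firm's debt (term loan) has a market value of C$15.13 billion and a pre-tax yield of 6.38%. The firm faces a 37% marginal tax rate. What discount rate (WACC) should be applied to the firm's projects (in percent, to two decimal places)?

Cost of preferred: Rp = 3.52 / 46.66 = 7.5439%.
Total capital V = 29.16 + 6.05 + 15.13 = 50.34.
Equity: weight = 29.16/50.34 = 0.5793; cost = 8.44%.
Preferred: weight = 6.05/50.34 = 0.1202; cost = 7.5439%.
Term loan: weight = 15.13/50.34 = 0.3006; after-tax cost = 6.38% × (1 − 37%) = 4.0194%.
WACC = 0.5793 × 8.4400% + 0.1202 × 7.5439% + 0.3006 × 4.0194% = 7.0037%.

7.00%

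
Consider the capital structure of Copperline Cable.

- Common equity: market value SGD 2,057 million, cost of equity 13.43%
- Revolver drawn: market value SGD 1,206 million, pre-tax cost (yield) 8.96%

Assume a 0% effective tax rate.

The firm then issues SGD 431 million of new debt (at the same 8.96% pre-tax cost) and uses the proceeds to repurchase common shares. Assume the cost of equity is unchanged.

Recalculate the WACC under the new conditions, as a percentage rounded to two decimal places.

After the change:
Total capital V = 1626 + 1637 = 3263.
Equity: weight = 1626/3263 = 0.4983; cost = 13.43%.
Revolver drawn: weight = 1637/3263 = 0.5017; after-tax cost = 8.96% × (1 − 0%) = 8.9600%.
WACC = 0.4983 × 13.4300% + 0.5017 × 8.9600% = 11.1875%.

11.19%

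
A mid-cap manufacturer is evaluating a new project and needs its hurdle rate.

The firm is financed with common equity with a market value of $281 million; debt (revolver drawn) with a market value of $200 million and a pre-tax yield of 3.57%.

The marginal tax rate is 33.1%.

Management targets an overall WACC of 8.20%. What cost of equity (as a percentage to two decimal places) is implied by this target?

Total capital V = 281 + 200 = 481.
Equity weight = 281/481 = 0.5842.
Revolver drawn weight = 200/481 = 0.4158.
Debt contribution = 0.4158 × 3.57% × (1 − 33.1%) = 0.9931%.
Required equity contribution = 8.2% − 0.9931% = 7.2069%.
Re = 7.2069% / 0.5842 = 12.3364%.

12.34%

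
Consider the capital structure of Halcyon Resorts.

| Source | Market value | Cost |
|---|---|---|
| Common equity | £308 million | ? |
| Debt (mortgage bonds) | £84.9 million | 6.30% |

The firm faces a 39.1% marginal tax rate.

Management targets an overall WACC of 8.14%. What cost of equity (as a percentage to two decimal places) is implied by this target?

Total capital V = 308 + 84.9 = 392.9.
Equity weight = 308/392.9 = 0.7839.
Mortgage bonds weight = 84.9/392.9 = 0.2161.
Debt contribution = 0.2161 × 6.3% × (1 − 39.1%) = 0.8291%.
Required equity contribution = 8.14% − 0.8291% = 7.3109%.
Re = 7.3109% / 0.7839 = 9.3262%.

9.33%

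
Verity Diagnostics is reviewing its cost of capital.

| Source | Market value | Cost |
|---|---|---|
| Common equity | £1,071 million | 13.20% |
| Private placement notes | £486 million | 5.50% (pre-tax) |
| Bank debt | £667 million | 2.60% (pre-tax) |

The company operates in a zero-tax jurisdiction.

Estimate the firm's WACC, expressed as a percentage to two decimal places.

Total capital V = 1071 + 486 + 667 = 2224.
Equity: weight = 1071/2224 = 0.4816; cost = 13.2%.
Private placement notes: weight = 486/2224 = 0.2185; after-tax cost = 5.5% × (1 − 0%) = 5.5000%.
Bank debt: weight = 667/2224 = 0.2999; after-tax cost = 2.6% × (1 − 0%) = 2.6000%.
WACC = 0.4816 × 13.2000% + 0.2185 × 5.5000% + 0.2999 × 2.6000% = 8.3383%.

8.34%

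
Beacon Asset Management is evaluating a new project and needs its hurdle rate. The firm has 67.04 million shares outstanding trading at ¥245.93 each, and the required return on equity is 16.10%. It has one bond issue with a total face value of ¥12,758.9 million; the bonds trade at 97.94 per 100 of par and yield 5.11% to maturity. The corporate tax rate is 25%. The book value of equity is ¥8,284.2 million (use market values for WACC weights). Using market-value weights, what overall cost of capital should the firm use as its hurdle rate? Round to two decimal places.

10.81%

Market value of equity E = 245.93 × 67.04m = 16487.1472m. Market value of debt D = 12758.9m × 97.94/100 = 12496.06666m.
Total capital V = 16487.1472 + 12496.06666 = 28983.21386.
Equity: weight = 16487.1472/28983.21386 = 0.5689; cost = 16.1%.
Bonds outstanding: weight = 12496.06666/28983.21386 = 0.4311; after-tax cost = 5.11% × (1 − 25%) = 3.8325%.
WACC = 0.5689 × 16.1000% + 0.4311 × 3.8325% = 10.8109%.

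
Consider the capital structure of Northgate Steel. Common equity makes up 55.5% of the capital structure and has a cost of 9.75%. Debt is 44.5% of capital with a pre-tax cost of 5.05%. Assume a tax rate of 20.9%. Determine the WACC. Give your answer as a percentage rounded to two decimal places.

After-tax cost of debt = 5.05% × (1 − 20.9%) = 3.9945%.
WACC = 0.555 × 9.7500% + 0.445 × 3.9945% = 7.1888%.

7.19%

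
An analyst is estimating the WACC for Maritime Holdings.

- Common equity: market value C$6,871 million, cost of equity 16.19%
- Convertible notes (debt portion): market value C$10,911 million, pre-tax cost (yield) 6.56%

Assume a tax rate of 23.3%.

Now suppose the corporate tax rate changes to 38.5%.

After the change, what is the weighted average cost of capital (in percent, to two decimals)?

After the change:
Total capital V = 6871 + 10911 = 17782.
Equity: weight = 6871/17782 = 0.3864; cost = 16.19%.
Convertible notes (debt portion): weight = 10911/17782 = 0.6136; after-tax cost = 6.56% × (1 − 38.5%) = 4.0344%.
WACC = 0.3864 × 16.1900% + 0.6136 × 4.0344% = 8.7313%.

8.73%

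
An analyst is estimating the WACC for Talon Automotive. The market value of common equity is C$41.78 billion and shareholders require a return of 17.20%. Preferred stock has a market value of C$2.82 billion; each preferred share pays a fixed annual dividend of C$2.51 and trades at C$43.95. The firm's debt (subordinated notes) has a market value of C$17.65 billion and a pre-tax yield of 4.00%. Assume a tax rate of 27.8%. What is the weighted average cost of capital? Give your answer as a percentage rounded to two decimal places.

12.62%

Cost of preferred: Rp = 2.51 / 43.95 = 5.7110%.
Total capital V = 41.78 + 2.82 + 17.65 = 62.25.
Equity: weight = 41.78/62.25 = 0.6712; cost = 17.2%.
Preferred: weight = 2.82/62.25 = 0.0453; cost = 5.711%.
Subordinated notes: weight = 17.65/62.25 = 0.2835; after-tax cost = 4% × (1 − 27.8%) = 2.8880%.
WACC = 0.6712 × 17.2000% + 0.0453 × 5.7110% + 0.2835 × 2.8880% = 12.6216%.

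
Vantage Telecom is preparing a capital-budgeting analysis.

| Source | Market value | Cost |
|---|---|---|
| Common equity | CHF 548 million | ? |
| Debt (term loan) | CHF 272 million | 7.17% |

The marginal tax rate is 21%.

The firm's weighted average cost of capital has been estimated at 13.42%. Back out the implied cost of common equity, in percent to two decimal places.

17.27%

Total capital V = 548 + 272 = 820.
Equity weight = 548/820 = 0.6683.
Term loan weight = 272/820 = 0.3317.
Debt contribution = 0.3317 × 7.17% × (1 − 21%) = 1.8789%.
Required equity contribution = 13.42% − 1.8789% = 11.5411%.
Re = 11.5411% / 0.6683 = 17.2695%.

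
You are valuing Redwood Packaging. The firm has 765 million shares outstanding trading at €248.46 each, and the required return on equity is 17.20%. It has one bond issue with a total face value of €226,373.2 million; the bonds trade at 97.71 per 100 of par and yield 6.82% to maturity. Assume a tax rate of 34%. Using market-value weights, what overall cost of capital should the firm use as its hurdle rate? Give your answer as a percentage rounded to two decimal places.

10.37%

Market value of equity E = 248.46 × 765m = 190071.9m. Market value of debt D = 226373.2m × 97.71/100 = 221189.25372m.
Total capital V = 190071.9 + 221189.25372 = 411261.15372.
Equity: weight = 190071.9/411261.15372 = 0.4622; cost = 17.2%.
Bonds outstanding: weight = 221189.25372/411261.15372 = 0.5378; after-tax cost = 6.82% × (1 − 34%) = 4.5012%.
WACC = 0.4622 × 17.2000% + 0.5378 × 4.5012% = 10.3702%.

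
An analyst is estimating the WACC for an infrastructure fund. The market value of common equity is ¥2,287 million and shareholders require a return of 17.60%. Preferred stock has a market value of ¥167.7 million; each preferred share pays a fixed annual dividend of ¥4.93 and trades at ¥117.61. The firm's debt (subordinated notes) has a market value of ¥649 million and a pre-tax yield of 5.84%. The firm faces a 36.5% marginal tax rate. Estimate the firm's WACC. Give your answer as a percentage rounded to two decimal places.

Cost of preferred: Rp = 4.93 / 117.61 = 4.1918%.
Total capital V = 2287 + 167.7 + 649 = 3103.7.
Equity: weight = 2287/3103.7 = 0.7369; cost = 17.6%.
Preferred: weight = 167.7/3103.7 = 0.0540; cost = 4.1918%.
Subordinated notes: weight = 649/3103.7 = 0.2091; after-tax cost = 5.84% × (1 − 36.5%) = 3.7084%.
WACC = 0.7369 × 17.6000% + 0.0540 × 4.1918% + 0.2091 × 3.7084% = 13.9707%.

13.97%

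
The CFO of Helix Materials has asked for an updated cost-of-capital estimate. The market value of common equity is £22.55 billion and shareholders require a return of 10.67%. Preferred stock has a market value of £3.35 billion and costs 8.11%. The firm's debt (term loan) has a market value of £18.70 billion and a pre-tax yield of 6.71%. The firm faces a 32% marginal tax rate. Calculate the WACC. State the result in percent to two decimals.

7.92%

Total capital V = 22.55 + 3.35 + 18.7 = 44.6.
Equity: weight = 22.55/44.6 = 0.5056; cost = 10.67%.
Preferred: weight = 3.35/44.6 = 0.0751; cost = 8.11%.
Term loan: weight = 18.7/44.6 = 0.4193; after-tax cost = 6.71% × (1 − 32%) = 4.5628%.
WACC = 0.5056 × 10.6700% + 0.0751 × 8.1100% + 0.4193 × 4.5628% = 7.9171%.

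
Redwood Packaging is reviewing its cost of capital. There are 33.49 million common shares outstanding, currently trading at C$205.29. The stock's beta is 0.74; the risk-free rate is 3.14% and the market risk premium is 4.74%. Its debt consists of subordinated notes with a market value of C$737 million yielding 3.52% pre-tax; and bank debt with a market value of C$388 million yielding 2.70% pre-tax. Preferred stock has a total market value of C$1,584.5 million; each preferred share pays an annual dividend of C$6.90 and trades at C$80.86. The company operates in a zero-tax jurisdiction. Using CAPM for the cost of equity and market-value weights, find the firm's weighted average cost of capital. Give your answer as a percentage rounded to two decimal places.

6.56%

Cost of equity via CAPM: Re = 3.14% + 0.74 × 4.74% = 6.6476%.
Cost of preferred: Rp = 6.9 / 80.86 = 8.5333%.
Market value of equity E = 205.29 × 33.49m = 6875.1621m.
Total capital V = 6875.1621 + 1584.5 + 737 + 388 = 9584.6621.
Equity: weight = 6875.1621/9584.6621 = 0.7173; cost = 6.6476%.
Preferred: weight = 1584.5/9584.6621 = 0.1653; cost = 8.5333%.
Subordinated notes: weight = 737/9584.6621 = 0.0769; after-tax cost = 3.52% × (1 − 0%) = 3.5200%.
Bank debt: weight = 388/9584.6621 = 0.0405; after-tax cost = 2.7% × (1 − 0%) = 2.7000%.
WACC = 0.7173 × 6.6476% + 0.1653 × 8.5333% + 0.0769 × 3.5200% + 0.0405 × 2.7000% = 6.5590%.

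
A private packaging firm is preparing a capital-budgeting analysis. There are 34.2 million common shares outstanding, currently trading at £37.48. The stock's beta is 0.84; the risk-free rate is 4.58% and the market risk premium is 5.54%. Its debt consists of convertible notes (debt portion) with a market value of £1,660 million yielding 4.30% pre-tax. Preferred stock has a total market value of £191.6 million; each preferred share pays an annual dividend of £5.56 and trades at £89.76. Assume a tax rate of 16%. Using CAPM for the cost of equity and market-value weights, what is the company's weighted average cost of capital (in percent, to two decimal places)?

6.07%

Cost of equity via CAPM: Re = 4.58% + 0.84 × 5.54% = 9.2336%.
Cost of preferred: Rp = 5.56 / 89.76 = 6.1943%.
Market value of equity E = 37.48 × 34.2m = 1281.816m.
Total capital V = 1281.816 + 191.6 + 1660 = 3133.416.
Equity: weight = 1281.816/3133.416 = 0.4091; cost = 9.2336%.
Preferred: weight = 191.6/3133.416 = 0.0611; cost = 6.1943%.
Convertible notes (debt portion): weight = 1660/3133.416 = 0.5298; after-tax cost = 4.3% × (1 − 16%) = 3.6120%.
WACC = 0.4091 × 9.2336% + 0.0611 × 6.1943% + 0.5298 × 3.6120% = 6.0696%.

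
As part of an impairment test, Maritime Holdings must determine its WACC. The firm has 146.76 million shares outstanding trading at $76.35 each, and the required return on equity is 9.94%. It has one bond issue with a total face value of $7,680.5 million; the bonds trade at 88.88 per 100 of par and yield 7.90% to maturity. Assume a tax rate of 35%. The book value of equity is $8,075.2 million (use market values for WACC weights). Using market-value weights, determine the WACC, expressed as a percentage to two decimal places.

Market value of equity E = 76.35 × 146.76m = 11205.126m. Market value of debt D = 7680.5m × 88.88/100 = 6826.4284m.
Total capital V = 11205.126 + 6826.4284 = 18031.5544.
Equity: weight = 11205.126/18031.5544 = 0.6214; cost = 9.94%.
Bonds outstanding: weight = 6826.4284/18031.5544 = 0.3786; after-tax cost = 7.9% × (1 − 35%) = 5.1350%.
WACC = 0.6214 × 9.9400% + 0.3786 × 5.1350% = 8.1209%.

8.12%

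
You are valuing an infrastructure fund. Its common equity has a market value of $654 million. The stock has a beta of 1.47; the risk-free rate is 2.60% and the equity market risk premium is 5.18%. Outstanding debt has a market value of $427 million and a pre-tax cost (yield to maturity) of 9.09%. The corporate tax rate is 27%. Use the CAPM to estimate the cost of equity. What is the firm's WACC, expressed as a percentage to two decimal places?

8.80%

Cost of equity via CAPM: Re = 2.6% + 1.47 × 5.18% = 10.2146%.
Total capital V = 654 + 427 = 1081.
Equity: weight = 654/1081 = 0.6050; cost = 10.2146%.
Debt: weight = 427/1081 = 0.3950; after-tax cost = 9.09% × (1 − 27%) = 6.6357%.
WACC = 0.6050 × 10.2146% + 0.3950 × 6.6357% = 8.8009%.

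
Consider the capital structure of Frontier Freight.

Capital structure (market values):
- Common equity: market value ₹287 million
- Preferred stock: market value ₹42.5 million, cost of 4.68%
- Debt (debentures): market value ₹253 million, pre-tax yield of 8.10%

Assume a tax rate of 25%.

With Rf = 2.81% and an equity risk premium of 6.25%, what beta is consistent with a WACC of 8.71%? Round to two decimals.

Total capital V = 287 + 42.5 + 253 = 582.5.
Equity weight = 287/582.5 = 0.4927.
Preferred weight = 42.5/582.5 = 0.0730.
Debentures weight = 253/582.5 = 0.4343.
Debt contribution = 0.4343 × 8.1% × (1 − 25%) = 2.6386%.
Preferred contribution = 0.0730 × 4.68% = 0.3415%.
Required equity contribution = 8.71% − 2.9800% = 5.7300%  ⇒  Re = 11.6296%.
CAPM: 11.6296% = 2.81% + β × 6.25%  ⇒  β = 1.4111.

1.41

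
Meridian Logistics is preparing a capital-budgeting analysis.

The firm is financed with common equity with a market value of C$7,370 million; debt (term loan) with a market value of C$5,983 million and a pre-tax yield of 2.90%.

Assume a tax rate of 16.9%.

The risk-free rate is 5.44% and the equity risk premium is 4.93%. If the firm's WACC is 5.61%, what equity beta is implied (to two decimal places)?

0.56

Total capital V = 7370 + 5983 = 13353.
Equity weight = 7370/13353 = 0.5519.
Term loan weight = 5983/13353 = 0.4481.
Debt contribution = 0.4481 × 2.9% × (1 − 16.9%) = 1.0798%.
Required equity contribution = 5.61% − 1.0798% = 4.5302%  ⇒  Re = 8.2079%.
CAPM: 8.2079% = 5.44% + β × 4.93%  ⇒  β = 0.5614.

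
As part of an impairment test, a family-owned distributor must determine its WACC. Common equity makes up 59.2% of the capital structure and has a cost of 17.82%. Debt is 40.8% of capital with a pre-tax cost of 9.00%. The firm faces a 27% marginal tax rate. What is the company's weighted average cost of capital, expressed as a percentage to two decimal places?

13.23%

After-tax cost of debt = 9% × (1 − 27%) = 6.5700%.
WACC = 0.592 × 17.8200% + 0.408 × 6.5700% = 13.2300%.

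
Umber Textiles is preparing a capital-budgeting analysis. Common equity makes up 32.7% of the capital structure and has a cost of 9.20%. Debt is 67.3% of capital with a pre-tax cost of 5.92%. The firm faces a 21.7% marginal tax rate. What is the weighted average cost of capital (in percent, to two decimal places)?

6.13%

After-tax cost of debt = 5.92% × (1 − 21.7%) = 4.6354%.
WACC = 0.327 × 9.2000% + 0.673 × 4.6354% = 6.1280%.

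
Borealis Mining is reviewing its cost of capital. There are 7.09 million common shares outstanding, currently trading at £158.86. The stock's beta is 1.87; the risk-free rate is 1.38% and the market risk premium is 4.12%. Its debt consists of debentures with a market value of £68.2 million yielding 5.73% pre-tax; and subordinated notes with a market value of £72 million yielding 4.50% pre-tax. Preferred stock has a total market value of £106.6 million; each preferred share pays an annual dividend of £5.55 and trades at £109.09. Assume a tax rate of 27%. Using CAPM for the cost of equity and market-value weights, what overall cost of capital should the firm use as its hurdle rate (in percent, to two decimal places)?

Cost of equity via CAPM: Re = 1.38% + 1.87 × 4.12% = 9.0844%.
Cost of preferred: Rp = 5.55 / 109.09 = 5.0875%.
Market value of equity E = 158.86 × 7.09m = 1126.3174m.
Total capital V = 1126.3174 + 106.6 + 68.2 + 72 = 1373.1174.
Equity: weight = 1126.3174/1373.1174 = 0.8203; cost = 9.0844%.
Preferred: weight = 106.6/1373.1174 = 0.0776; cost = 5.0875%.
Debentures: weight = 68.2/1373.1174 = 0.0497; after-tax cost = 5.73% × (1 − 27%) = 4.1829%.
Subordinated notes: weight = 72/1373.1174 = 0.0524; after-tax cost = 4.5% × (1 − 27%) = 3.2850%.
WACC = 0.8203 × 9.0844% + 0.0776 × 5.0875% + 0.0497 × 4.1829% + 0.0524 × 3.2850% = 8.2266%.

8.23%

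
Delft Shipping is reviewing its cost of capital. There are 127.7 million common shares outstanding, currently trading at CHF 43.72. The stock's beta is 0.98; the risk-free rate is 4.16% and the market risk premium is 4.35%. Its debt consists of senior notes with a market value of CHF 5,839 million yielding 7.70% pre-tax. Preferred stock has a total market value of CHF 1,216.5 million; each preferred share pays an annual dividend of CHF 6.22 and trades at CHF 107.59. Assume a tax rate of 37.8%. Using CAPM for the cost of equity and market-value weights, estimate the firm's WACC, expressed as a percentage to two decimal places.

6.49%

Cost of equity via CAPM: Re = 4.16% + 0.98 × 4.35% = 8.4230%.
Cost of preferred: Rp = 6.22 / 107.59 = 5.7812%.
Market value of equity E = 43.72 × 127.7m = 5583.044m.
Total capital V = 5583.044 + 1216.5 + 5839 = 12638.544.
Equity: weight = 5583.044/12638.544 = 0.4417; cost = 8.423%.
Preferred: weight = 1216.5/12638.544 = 0.0963; cost = 5.7812%.
Senior notes: weight = 5839/12638.544 = 0.4620; after-tax cost = 7.7% × (1 − 37.8%) = 4.7894%.
WACC = 0.4417 × 8.4230% + 0.0963 × 5.7812% + 0.4620 × 4.7894% = 6.4900%.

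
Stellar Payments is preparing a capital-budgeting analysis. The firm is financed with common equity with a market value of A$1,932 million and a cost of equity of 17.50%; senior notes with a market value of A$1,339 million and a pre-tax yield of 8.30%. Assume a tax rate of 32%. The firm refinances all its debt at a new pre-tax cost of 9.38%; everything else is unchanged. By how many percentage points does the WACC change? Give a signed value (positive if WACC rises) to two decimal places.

+0.30 pp

Current WACC:
Total capital V = 1932 + 1339 = 3271.
Equity: weight = 1932/3271 = 0.5906; cost = 17.5%.
Senior notes: weight = 1339/3271 = 0.4094; after-tax cost = 8.3% × (1 − 32%) = 5.6440%.
WACC = 0.5906 × 17.5000% + 0.4094 × 5.6440% = 12.6467%.
After the change:
Total capital V = 1932 + 1339 = 3271.
Equity: weight = 1932/3271 = 0.5906; cost = 17.5%.
Senior notes: weight = 1339/3271 = 0.4094; after-tax cost = 9.38% × (1 − 32%) = 6.3784%.
WACC = 0.5906 × 17.5000% + 0.4094 × 6.3784% = 12.9473%.
Change in WACC = 12.9473% − 12.6467% = 0.3006 pp.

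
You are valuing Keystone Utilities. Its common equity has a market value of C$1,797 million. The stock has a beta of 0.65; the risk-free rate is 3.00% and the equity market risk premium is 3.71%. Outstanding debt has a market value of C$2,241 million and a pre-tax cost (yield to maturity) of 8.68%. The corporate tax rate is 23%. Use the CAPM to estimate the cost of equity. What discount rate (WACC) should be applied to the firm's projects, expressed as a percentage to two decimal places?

6.12%

Cost of equity via CAPM: Re = 3.0% + 0.65 × 3.71% = 5.4115%.
Total capital V = 1797 + 2241 = 4038.
Equity: weight = 1797/4038 = 0.4450; cost = 5.4115%.
Debt: weight = 2241/4038 = 0.5550; after-tax cost = 8.68% × (1 − 23%) = 6.6836%.
WACC = 0.4450 × 5.4115% + 0.5550 × 6.6836% = 6.1175%.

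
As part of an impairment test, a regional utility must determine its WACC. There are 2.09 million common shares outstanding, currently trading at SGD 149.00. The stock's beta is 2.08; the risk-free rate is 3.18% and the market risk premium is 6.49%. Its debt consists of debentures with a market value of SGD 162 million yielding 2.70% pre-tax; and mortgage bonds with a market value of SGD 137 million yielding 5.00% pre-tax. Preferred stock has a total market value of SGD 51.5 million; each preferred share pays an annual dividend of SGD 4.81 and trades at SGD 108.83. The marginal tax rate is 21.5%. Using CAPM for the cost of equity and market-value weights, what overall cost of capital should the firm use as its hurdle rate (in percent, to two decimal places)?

Cost of equity via CAPM: Re = 3.18% + 2.08 × 6.49% = 16.6792%.
Cost of preferred: Rp = 4.81 / 108.83 = 4.4197%.
Market value of equity E = 149.0 × 2.09m = 311.41m.
Total capital V = 311.41 + 51.5 + 162 + 137 = 661.91.
Equity: weight = 311.41/661.91 = 0.4705; cost = 16.6792%.
Preferred: weight = 51.5/661.91 = 0.0778; cost = 4.4197%.
Debentures: weight = 162/661.91 = 0.2447; after-tax cost = 2.7% × (1 − 21.5%) = 2.1195%.
Mortgage bonds: weight = 137/661.91 = 0.2070; after-tax cost = 5% × (1 − 21.5%) = 3.9250%.
WACC = 0.4705 × 16.6792% + 0.0778 × 4.4197% + 0.2447 × 2.1195% + 0.2070 × 3.9250% = 9.5221%.

9.52%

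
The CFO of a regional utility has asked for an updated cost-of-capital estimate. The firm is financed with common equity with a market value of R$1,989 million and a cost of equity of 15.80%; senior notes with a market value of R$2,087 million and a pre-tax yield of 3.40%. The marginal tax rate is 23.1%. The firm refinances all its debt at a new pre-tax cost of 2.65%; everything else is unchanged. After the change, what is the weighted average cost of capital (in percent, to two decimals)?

After the change:
Total capital V = 1989 + 2087 = 4076.
Equity: weight = 1989/4076 = 0.4880; cost = 15.8%.
Senior notes: weight = 2087/4076 = 0.5120; after-tax cost = 2.65% × (1 − 23.1%) = 2.0379%.
WACC = 0.4880 × 15.8000% + 0.5120 × 2.0379% = 8.7535%.

8.75%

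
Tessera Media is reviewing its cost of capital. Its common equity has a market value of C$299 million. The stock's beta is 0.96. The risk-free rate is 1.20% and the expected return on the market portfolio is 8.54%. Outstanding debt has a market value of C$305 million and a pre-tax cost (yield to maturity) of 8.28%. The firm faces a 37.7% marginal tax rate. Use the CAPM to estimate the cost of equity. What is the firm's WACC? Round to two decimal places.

6.69%

Market risk premium = 8.54% − 1.2% = 7.34%.
Cost of equity via CAPM: Re = 1.2% + 0.96 × 7.34% = 8.2464%.
Total capital V = 299 + 305 = 604.
Equity: weight = 299/604 = 0.4950; cost = 8.2464%.
Debt: weight = 305/604 = 0.5050; after-tax cost = 8.28% × (1 − 37.7%) = 5.1584%.
WACC = 0.4950 × 8.2464% + 0.5050 × 5.1584% = 6.6871%.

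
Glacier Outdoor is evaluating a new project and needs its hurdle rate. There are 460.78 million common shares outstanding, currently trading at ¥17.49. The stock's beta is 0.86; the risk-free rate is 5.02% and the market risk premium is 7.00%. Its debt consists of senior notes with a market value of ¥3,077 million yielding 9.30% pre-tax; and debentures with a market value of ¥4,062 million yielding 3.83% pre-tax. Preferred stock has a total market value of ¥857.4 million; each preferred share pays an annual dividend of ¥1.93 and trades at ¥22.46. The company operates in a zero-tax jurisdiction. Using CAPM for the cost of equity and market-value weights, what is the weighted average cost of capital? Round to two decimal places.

Cost of equity via CAPM: Re = 5.02% + 0.86 × 7.0% = 11.0400%.
Cost of preferred: Rp = 1.93 / 22.46 = 8.5931%.
Market value of equity E = 17.49 × 460.78m = 8059.0422m.
Total capital V = 8059.0422 + 857.4 + 3077 + 4062 = 16055.4422.
Equity: weight = 8059.0422/16055.4422 = 0.5020; cost = 11.04%.
Preferred: weight = 857.4/16055.4422 = 0.0534; cost = 8.5931%.
Senior notes: weight = 3077/16055.4422 = 0.1916; after-tax cost = 9.3% × (1 − 0%) = 9.3000%.
Debentures: weight = 4062/16055.4422 = 0.2530; after-tax cost = 3.83% × (1 − 0%) = 3.8300%.
WACC = 0.5020 × 11.0400% + 0.0534 × 8.5931% + 0.1916 × 9.3000% + 0.2530 × 3.8300% = 8.7517%.

8.75%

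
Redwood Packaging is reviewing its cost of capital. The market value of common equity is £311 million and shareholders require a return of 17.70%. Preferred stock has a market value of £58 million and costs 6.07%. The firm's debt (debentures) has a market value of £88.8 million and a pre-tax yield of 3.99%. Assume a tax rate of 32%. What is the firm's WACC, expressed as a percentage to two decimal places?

Total capital V = 311 + 58 + 88.8 = 457.8.
Equity: weight = 311/457.8 = 0.6793; cost = 17.7%.
Preferred: weight = 58/457.8 = 0.1267; cost = 6.07%.
Debentures: weight = 88.8/457.8 = 0.1940; after-tax cost = 3.99% × (1 − 32%) = 2.7132%.
WACC = 0.6793 × 17.7000% + 0.1267 × 6.0700% + 0.1940 × 2.7132% = 13.3196%.

13.32%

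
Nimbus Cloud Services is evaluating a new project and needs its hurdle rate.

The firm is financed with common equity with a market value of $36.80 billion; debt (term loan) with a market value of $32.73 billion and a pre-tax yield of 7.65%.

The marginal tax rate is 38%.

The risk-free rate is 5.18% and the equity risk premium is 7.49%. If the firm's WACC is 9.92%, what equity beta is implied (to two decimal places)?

1.25

Total capital V = 36.8 + 32.73 = 69.53.
Equity weight = 36.8/69.53 = 0.5293.
Term loan weight = 32.73/69.53 = 0.4707.
Debt contribution = 0.4707 × 7.65% × (1 − 38%) = 2.2327%.
Required equity contribution = 9.92% − 2.2327% = 7.6873%  ⇒  Re = 14.5244%.
CAPM: 14.5244% = 5.18% + β × 7.49%  ⇒  β = 1.2476.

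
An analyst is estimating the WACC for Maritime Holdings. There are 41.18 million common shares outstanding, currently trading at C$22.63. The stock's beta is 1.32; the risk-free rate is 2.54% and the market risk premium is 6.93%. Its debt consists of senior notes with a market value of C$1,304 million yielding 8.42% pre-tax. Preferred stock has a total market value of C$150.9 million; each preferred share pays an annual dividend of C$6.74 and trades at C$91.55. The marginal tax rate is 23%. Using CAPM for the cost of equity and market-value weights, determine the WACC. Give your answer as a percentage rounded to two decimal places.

Cost of equity via CAPM: Re = 2.54% + 1.32 × 6.93% = 11.6876%.
Cost of preferred: Rp = 6.74 / 91.55 = 7.3621%.
Market value of equity E = 22.63 × 41.18m = 931.9034m.
Total capital V = 931.9034 + 150.9 + 1304 = 2386.8034.
Equity: weight = 931.9034/2386.8034 = 0.3904; cost = 11.6876%.
Preferred: weight = 150.9/2386.8034 = 0.0632; cost = 7.3621%.
Senior notes: weight = 1304/2386.8034 = 0.5463; after-tax cost = 8.42% × (1 − 23%) = 6.4834%.
WACC = 0.3904 × 11.6876% + 0.0632 × 7.3621% + 0.5463 × 6.4834% = 8.5709%.

8.57%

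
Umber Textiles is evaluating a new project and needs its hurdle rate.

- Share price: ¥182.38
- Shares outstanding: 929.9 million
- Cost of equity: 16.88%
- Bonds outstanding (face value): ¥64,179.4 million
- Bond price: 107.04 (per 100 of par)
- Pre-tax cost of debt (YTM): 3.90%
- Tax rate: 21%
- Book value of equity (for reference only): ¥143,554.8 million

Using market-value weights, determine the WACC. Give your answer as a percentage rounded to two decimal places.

Market value of equity E = 182.38 × 929.9m = 169595.162m. Market value of debt D = 64179.4m × 107.04/100 = 68697.62976m.
Total capital V = 169595.162 + 68697.62976 = 238292.79176.
Equity: weight = 169595.162/238292.79176 = 0.7117; cost = 16.88%.
Bonds outstanding: weight = 68697.62976/238292.79176 = 0.2883; after-tax cost = 3.9% × (1 − 21%) = 3.0810%.
WACC = 0.7117 × 16.8800% + 0.2883 × 3.0810% = 12.9019%.

12.90%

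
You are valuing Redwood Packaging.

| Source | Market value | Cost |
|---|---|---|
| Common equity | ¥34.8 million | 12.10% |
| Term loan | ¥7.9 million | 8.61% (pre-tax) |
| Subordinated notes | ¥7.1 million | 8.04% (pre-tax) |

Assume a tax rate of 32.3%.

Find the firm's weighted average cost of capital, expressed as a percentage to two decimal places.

10.16%

Total capital V = 34.8 + 7.9 + 7.1 = 49.8.
Equity: weight = 34.8/49.8 = 0.6988; cost = 12.1%.
Term loan: weight = 7.9/49.8 = 0.1586; after-tax cost = 8.61% × (1 − 32.3%) = 5.8290%.
Subordinated notes: weight = 7.1/49.8 = 0.1426; after-tax cost = 8.04% × (1 − 32.3%) = 5.4431%.
WACC = 0.6988 × 12.1000% + 0.1586 × 5.8290% + 0.1426 × 5.4431% = 10.1561%.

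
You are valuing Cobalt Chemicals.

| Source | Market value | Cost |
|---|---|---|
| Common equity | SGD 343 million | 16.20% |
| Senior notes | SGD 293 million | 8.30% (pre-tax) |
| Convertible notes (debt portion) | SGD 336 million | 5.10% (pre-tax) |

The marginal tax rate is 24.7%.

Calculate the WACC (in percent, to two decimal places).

8.93%

Total capital V = 343 + 293 + 336 = 972.
Equity: weight = 343/972 = 0.3529; cost = 16.2%.
Senior notes: weight = 293/972 = 0.3014; after-tax cost = 8.3% × (1 − 24.7%) = 6.2499%.
Convertible notes (debt portion): weight = 336/972 = 0.3457; after-tax cost = 5.1% × (1 − 24.7%) = 3.8403%.
WACC = 0.3529 × 16.2000% + 0.3014 × 6.2499% + 0.3457 × 3.8403% = 8.9281%.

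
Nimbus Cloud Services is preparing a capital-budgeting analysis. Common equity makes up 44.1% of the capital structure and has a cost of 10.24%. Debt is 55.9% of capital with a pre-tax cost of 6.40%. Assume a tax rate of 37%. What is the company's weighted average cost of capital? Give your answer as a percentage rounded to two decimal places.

6.77%

After-tax cost of debt = 6.4% × (1 − 37%) = 4.0320%.
WACC = 0.441 × 10.2400% + 0.559 × 4.0320% = 6.7697%.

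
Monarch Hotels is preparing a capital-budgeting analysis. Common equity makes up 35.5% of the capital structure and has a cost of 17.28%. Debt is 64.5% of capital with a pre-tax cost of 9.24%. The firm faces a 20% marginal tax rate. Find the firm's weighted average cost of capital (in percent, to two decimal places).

After-tax cost of debt = 9.24% × (1 − 20%) = 7.3920%.
WACC = 0.355 × 17.2800% + 0.645 × 7.3920% = 10.9022%.

10.90%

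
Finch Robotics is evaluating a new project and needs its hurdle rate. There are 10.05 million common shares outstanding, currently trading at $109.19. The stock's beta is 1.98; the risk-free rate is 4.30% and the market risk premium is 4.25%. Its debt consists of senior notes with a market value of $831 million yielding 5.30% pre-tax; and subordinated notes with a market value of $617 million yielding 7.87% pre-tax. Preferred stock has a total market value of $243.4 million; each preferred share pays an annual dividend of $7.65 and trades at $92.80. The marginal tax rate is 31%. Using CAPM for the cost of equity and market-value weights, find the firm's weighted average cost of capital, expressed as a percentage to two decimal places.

Cost of equity via CAPM: Re = 4.3% + 1.98 × 4.25% = 12.7150%.
Cost of preferred: Rp = 7.65 / 92.8 = 8.2435%.
Market value of equity E = 109.19 × 10.05m = 1097.3595m.
Total capital V = 1097.3595 + 243.4 + 831 + 617 = 2788.7595.
Equity: weight = 1097.3595/2788.7595 = 0.3935; cost = 12.715%.
Preferred: weight = 243.4/2788.7595 = 0.0873; cost = 8.2435%.
Senior notes: weight = 831/2788.7595 = 0.2980; after-tax cost = 5.3% × (1 − 31%) = 3.6570%.
Subordinated notes: weight = 617/2788.7595 = 0.2212; after-tax cost = 7.87% × (1 − 31%) = 5.4303%.
WACC = 0.3935 × 12.7150% + 0.0873 × 8.2435% + 0.2980 × 3.6570% + 0.2212 × 5.4303% = 8.0139%.

8.01%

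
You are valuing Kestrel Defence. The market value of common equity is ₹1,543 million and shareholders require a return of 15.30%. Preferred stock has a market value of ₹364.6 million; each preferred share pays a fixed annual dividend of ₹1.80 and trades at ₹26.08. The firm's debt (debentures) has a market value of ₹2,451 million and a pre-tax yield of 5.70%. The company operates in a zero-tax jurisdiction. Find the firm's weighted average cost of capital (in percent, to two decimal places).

9.20%

Cost of preferred: Rp = 1.8 / 26.08 = 6.9018%.
Total capital V = 1543 + 364.6 + 2451 = 4358.6.
Equity: weight = 1543/4358.6 = 0.3540; cost = 15.3%.
Preferred: weight = 364.6/4358.6 = 0.0837; cost = 6.9018%.
Debentures: weight = 2451/4358.6 = 0.5623; after-tax cost = 5.7% × (1 − 0%) = 5.7000%.
WACC = 0.3540 × 15.3000% + 0.0837 × 6.9018% + 0.5623 × 5.7000% = 9.1991%.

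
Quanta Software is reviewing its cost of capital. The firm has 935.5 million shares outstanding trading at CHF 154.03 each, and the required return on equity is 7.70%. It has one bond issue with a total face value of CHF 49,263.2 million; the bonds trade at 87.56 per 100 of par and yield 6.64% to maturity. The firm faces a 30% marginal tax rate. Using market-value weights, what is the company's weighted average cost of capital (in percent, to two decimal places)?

7.00%

Market value of equity E = 154.03 × 935.5m = 144095.065m. Market value of debt D = 49263.2m × 87.56/100 = 43134.85792m.
Total capital V = 144095.065 + 43134.85792 = 187229.92292.
Equity: weight = 144095.065/187229.92292 = 0.7696; cost = 7.7%.
Bonds outstanding: weight = 43134.85792/187229.92292 = 0.2304; after-tax cost = 6.64% × (1 − 30%) = 4.6480%.
WACC = 0.7696 × 7.7000% + 0.2304 × 4.6480% = 6.9969%.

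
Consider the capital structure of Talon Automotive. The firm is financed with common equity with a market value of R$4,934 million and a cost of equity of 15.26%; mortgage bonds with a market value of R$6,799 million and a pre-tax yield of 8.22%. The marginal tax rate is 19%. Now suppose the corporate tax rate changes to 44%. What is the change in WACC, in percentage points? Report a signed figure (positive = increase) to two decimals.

Current WACC:
Total capital V = 4934 + 6799 = 11733.
Equity: weight = 4934/11733 = 0.4205; cost = 15.26%.
Mortgage bonds: weight = 6799/11733 = 0.5795; after-tax cost = 8.22% × (1 − 19%) = 6.6582%.
WACC = 0.4205 × 15.2600% + 0.5795 × 6.6582% = 10.2755%.
After the change:
Total capital V = 4934 + 6799 = 11733.
Equity: weight = 4934/11733 = 0.4205; cost = 15.26%.
Mortgage bonds: weight = 6799/11733 = 0.5795; after-tax cost = 8.22% × (1 − 44%) = 4.6032%.
WACC = 0.4205 × 15.2600% + 0.5795 × 4.6032% = 9.0846%.
Change in WACC = 9.0846% − 10.2755% = -1.1908 pp.

-1.19 pp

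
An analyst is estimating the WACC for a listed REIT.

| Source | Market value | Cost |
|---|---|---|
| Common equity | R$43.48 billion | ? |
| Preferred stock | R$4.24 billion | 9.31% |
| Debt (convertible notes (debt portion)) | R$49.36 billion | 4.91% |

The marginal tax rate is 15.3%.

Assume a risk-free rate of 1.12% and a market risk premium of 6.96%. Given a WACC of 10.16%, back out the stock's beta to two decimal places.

Total capital V = 43.48 + 4.24 + 49.36 = 97.08.
Equity weight = 43.48/97.08 = 0.4479.
Preferred weight = 4.24/97.08 = 0.0437.
Convertible notes (debt portion) weight = 49.36/97.08 = 0.5084.
Debt contribution = 0.5084 × 4.91% × (1 − 15.3%) = 2.1145%.
Preferred contribution = 0.0437 × 9.31% = 0.4066%.
Required equity contribution = 10.16% − 2.5211% = 7.6389%  ⇒  Re = 17.0557%.
CAPM: 17.0557% = 1.12% + β × 6.96%  ⇒  β = 2.2896.

2.29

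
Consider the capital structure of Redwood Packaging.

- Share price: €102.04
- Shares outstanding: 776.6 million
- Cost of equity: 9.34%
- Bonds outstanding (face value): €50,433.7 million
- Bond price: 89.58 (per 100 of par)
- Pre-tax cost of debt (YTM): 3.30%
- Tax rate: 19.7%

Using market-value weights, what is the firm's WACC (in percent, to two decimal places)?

Market value of equity E = 102.04 × 776.6m = 79244.264m. Market value of debt D = 50433.7m × 89.58/100 = 45178.50846m.
Total capital V = 79244.264 + 45178.50846 = 124422.77246.
Equity: weight = 79244.264/124422.77246 = 0.6369; cost = 9.34%.
Bonds outstanding: weight = 45178.50846/124422.77246 = 0.3631; after-tax cost = 3.3% × (1 − 19.7%) = 2.6499%.
WACC = 0.6369 × 9.3400% + 0.3631 × 2.6499% = 6.9108%.

6.91%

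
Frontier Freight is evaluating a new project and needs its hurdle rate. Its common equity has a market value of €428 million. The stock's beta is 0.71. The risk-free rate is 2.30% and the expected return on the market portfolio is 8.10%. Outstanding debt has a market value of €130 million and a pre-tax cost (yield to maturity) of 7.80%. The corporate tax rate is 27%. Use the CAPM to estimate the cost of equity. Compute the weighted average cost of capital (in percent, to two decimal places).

Market risk premium = 8.1% − 2.3% = 5.8%.
Cost of equity via CAPM: Re = 2.3% + 0.71 × 5.8% = 6.4180%.
Total capital V = 428 + 130 = 558.
Equity: weight = 428/558 = 0.7670; cost = 6.418%.
Debt: weight = 130/558 = 0.2330; after-tax cost = 7.8% × (1 − 27%) = 5.6940%.
WACC = 0.7670 × 6.4180% + 0.2330 × 5.6940% = 6.2493%.

6.25%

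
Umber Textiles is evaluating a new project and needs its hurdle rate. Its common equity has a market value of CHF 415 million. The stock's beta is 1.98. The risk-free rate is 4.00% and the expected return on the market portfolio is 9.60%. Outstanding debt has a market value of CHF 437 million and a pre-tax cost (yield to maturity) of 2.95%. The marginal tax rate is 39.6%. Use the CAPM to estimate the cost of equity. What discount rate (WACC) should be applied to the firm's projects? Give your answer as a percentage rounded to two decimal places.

Market risk premium = 9.6% − 4.0% = 5.6%.
Cost of equity via CAPM: Re = 4.0% + 1.98 × 5.6% = 15.0880%.
Total capital V = 415 + 437 = 852.
Equity: weight = 415/852 = 0.4871; cost = 15.088%.
Debt: weight = 437/852 = 0.5129; after-tax cost = 2.95% × (1 − 39.6%) = 1.7818%.
WACC = 0.4871 × 15.0880% + 0.5129 × 1.7818% = 8.2631%.

8.26%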